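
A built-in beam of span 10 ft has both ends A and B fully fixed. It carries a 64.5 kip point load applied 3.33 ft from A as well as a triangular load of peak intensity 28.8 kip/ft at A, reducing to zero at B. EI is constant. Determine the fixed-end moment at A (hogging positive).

Release both end moments; the primary structure is a simply-supported span AB with redundants M_A and M_B.
On the primary (simply-supported) span, the end slopes from the loading are:
  at A: point load 64.5 at a = 3.33: Pab(L + b)/(6LEI) = 398/EI
  at B: point load 64.5 at a = 3.33: Pab(L + a)/(6LEI) = 318.3/EI
  at A: triangular load, peak 28.8: w₀L³/(45EI) = 640/EI
  at B: triangular load, peak 28.8: 7w₀L³/(360EI) = 560/EI
  θ_A0 = 1038/EI,  θ_B0 = 878.3/EI
Flexibility coefficients: a unit moment at one end gives L/(3EI) there and L/(6EI) at the far end, so f₁₁ = f₂₂ = 3.333/EI and f₁₂ = f₂₁ = 1.667/EI.
Compatibility — zero rotation at each built-in end:
  3.333 M_A + 1.667 M_B = 1038
  1.667 M_A + 3.333 M_B = 878.3
Solving the pair gives M_A = 239.6 kip·ft and M_B = 143.7 kip·ft (hogging).

M_A = 239.6 kip·ft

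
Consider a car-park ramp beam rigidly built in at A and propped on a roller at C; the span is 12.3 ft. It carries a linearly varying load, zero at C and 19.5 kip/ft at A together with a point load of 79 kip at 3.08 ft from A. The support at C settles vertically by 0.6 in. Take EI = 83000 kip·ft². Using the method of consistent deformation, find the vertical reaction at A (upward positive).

Take the reaction at C as the redundant and release it; the primary structure is a cantilever fixed at A.
Free-end deflection of the primary structure under the applied loading (downward +):
  triangular load, peak 19.5 at the fixed end: w₀L⁴/(30EI) = 14878/EI
  point load 79 at a = 3.08: Pa²(3L − a)/(6EI) = 4224/EI
  δ_0 = 19102/EI
Flexibility coefficient — unit upward force at C: δ_{CC} = L³/(3EI) = 620.3/EI.
With EI = 83000 kip·ft²: δ_0 = 0.23014 ft and δ_{CC} = 0.007473 ft/kip.
Compatibility — the beam at C must follow the support down by 0.05 ft: δ_0 − R_C·δ_{CC} = 0.05, so R_C = (0.23014 − 0.05)/0.007473 = 24.1 kip.
Vertical equilibrium: R_A = ΣP − R_C = 198.9 − 24.1 = 174.8 kip.

R_A = 174.8 kip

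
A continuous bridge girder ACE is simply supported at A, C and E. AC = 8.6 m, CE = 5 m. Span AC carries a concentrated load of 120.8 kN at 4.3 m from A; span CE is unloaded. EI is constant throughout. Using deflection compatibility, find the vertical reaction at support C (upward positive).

R_C = 99.36 kN

Take M_C as the redundant. Released structure: two simple spans AC and CE with a hinge at C.
Discontinuity in slope at C on the released structure — sum the simple-span end rotations:
  span AC: point load 120.8 at a = 4.3: Pab(L + a)/(6LEI) = 558.4/EI
  relative rotation θ_0 = (558.4 + 0)/EI = 558.4/EI
A unit hogging moment at C produces rotation L₁/(3EI) + L₂/(3EI) = 4.533/EI.
Compatibility: M_C·(L₁+L₂)/(3EI) = θ_0, giving M_C = 123.2 kN·m (hogging).
Span AC, ΣM about A with M_C applied at C: R_C^{AC}·8.6 = 519.4 + 123.2, so R_C^{AC} = 74.72 kN and R_A = 120.8 − 74.72 = 46.08 kN.
Span CE, ΣM about E: R_C^{CE}·5 = 0 + 123.2, so R_C^{CE} = 24.64 kN and R_E = 0 − 24.64 = -24.64 kN.
R_C = 74.72 + 24.64 = 99.36 kN.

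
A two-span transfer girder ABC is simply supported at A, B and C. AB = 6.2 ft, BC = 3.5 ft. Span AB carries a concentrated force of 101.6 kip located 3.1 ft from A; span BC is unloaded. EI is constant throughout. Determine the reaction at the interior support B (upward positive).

Release continuity at B by inserting a hinge; the redundant is the internal moment M_B. The primary structure is two simply-supported spans AB and BC.
End slopes at the hinge B, treating each span as simply supported:
  span AB: point load 101.6 at a = 3.1: Pab(L + a)/(6LEI) = 244.1/EI
  relative rotation θ_0 = (244.1 + 0)/EI = 244.1/EI
A unit hogging moment at B produces rotation L₁/(3EI) + L₂/(3EI) = 3.233/EI.
Compatibility: M_B·(L₁+L₂)/(3EI) = θ_0, giving M_B = 75.49 kip·ft (hogging).
Span AB, ΣM about A with M_B applied at B: R_B^{AB}·6.2 = 315 + 75.49, so R_B^{AB} = 62.98 kip and R_A = 101.6 − 62.98 = 38.62 kip.
Span BC, ΣM about C: R_B^{BC}·3.5 = 0 + 75.49, so R_B^{BC} = 21.57 kip and R_C = 0 − 21.57 = -21.57 kip.
R_B = 62.98 + 21.57 = 84.55 kip.

R_B = 84.55 kip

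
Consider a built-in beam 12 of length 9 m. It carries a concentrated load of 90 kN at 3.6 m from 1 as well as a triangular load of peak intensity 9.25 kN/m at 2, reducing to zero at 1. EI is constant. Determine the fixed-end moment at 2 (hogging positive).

M_2 = 115.2 kN·m

Release both end moments; the primary structure is a simply-supported span 12 with redundants M_1 and M_2.
Simple-span end rotations at 1 and 2 under the given loads:
  at 1: point load 90 at a = 3.6: Pab(L + b)/(6LEI) = 466.6/EI
  at 2: point load 90 at a = 3.6: Pab(L + a)/(6LEI) = 408.2/EI
  at 1: triangular load, peak 9.25: 7w₀L³/(360EI) = 131.1/EI
  at 2: triangular load, peak 9.25: w₀L³/(45EI) = 149.8/EI
  θ_10 = 597.7/EI,  θ_20 = 558.1/EI
Flexibility coefficients: a unit moment at one end gives L/(3EI) there and L/(6EI) at the far end, so f₁₁ = f₂₂ = 3/EI and f₁₂ = f₂₁ = 1.5/EI.
Compatibility — zero rotation at each built-in end:
  3 M_1 + 1.5 M_2 = 597.7
  1.5 M_1 + 3 M_2 = 558.1
Solving the pair gives M_1 = 141.6 kN·m and M_2 = 115.2 kN·m (hogging).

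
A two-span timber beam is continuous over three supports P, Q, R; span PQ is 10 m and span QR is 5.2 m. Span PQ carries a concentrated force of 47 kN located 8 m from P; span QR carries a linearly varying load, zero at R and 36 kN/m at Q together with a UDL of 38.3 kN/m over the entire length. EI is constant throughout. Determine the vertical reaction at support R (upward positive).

Insert a hinge at Q; M_Q is the redundant, and each span becomes simply supported.
Rotations at Q on the released spans (each span's end-slope, ×1/EI):
  span PQ: point load 47 at a = 8: Pab(L + a)/(6LEI) = 225.6/EI
  span QR: triangular load, peak 36: w₀L³/(45EI) = 112.5/EI
  span QR: UDL 38.3: wL³/(24EI) = 224.4/EI
  relative rotation θ_0 = (225.6 + 336.9)/EI = 562.5/EI
A unit hogging moment at Q produces rotation L₁/(3EI) + L₂/(3EI) = 5.067/EI.
Compatibility: M_Q·(L₁+L₂)/(3EI) = θ_0, giving M_Q = 111 kN·m (hogging).
Span QR, ΣM about R: R_Q^{QR}·5.2 = 842.3 + 111, so R_Q^{QR} = 183.3 kN and R_R = 292.8 − 183.3 = 109.4 kN.

R_R = 109.4 kN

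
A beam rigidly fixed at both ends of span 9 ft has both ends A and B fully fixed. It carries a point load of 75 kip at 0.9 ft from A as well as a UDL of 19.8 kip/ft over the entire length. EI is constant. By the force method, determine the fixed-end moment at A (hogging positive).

M_A = 188.3 kip·ft

Release both end moments; the primary structure is a simply-supported span AB with redundants M_A and M_B.
On the primary (simply-supported) span, the end slopes from the loading are:
  at A: point load 75 at a = 0.9: Pab(L + b)/(6LEI) = 173.1/EI
  at B: point load 75 at a = 0.9: Pab(L + a)/(6LEI) = 100.2/EI
  at A: UDL 19.8: wL³/(24EI) = 601.4/EI
  at B: UDL 19.8: wL³/(24EI) = 601.4/EI
  θ_A0 = 774.6/EI,  θ_B0 = 701.7/EI
Flexibility coefficients: a unit moment at one end gives L/(3EI) there and L/(6EI) at the far end, so f₁₁ = f₂₂ = 3/EI and f₁₂ = f₂₁ = 1.5/EI.
Compatibility — zero rotation at each built-in end:
  3 M_A + 1.5 M_B = 774.6
  1.5 M_A + 3 M_B = 701.7
Solving the pair gives M_A = 188.3 kip·ft and M_B = 139.7 kip·ft (hogging).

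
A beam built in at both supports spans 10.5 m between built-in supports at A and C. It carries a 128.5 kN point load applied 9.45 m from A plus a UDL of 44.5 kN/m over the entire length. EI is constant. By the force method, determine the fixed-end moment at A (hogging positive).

M_A = 421 kN·m

Release both end moments; the primary structure is a simply-supported span AC with redundants M_A and M_C.
On the primary (simply-supported) span, the end slopes from the loading are:
  at A: point load 128.5 at a = 9.45: Pab(L + b)/(6LEI) = 233.8/EI
  at C: point load 128.5 at a = 9.45: Pab(L + a)/(6LEI) = 403.8/EI
  at A: UDL 44.5: wL³/(24EI) = 2146/EI
  at C: UDL 44.5: wL³/(24EI) = 2146/EI
  θ_A0 = 2380/EI,  θ_C0 = 2550/EI
Flexibility coefficients: a unit moment at one end gives L/(3EI) there and L/(6EI) at the far end, so f₁₁ = f₂₂ = 3.5/EI and f₁₂ = f₂₁ = 1.75/EI.
Compatibility — zero rotation at each built-in end:
  3.5 M_A + 1.75 M_C = 2380
  1.75 M_A + 3.5 M_C = 2550
Solving the pair gives M_A = 421 kN·m and M_C = 518.1 kN·m (hogging).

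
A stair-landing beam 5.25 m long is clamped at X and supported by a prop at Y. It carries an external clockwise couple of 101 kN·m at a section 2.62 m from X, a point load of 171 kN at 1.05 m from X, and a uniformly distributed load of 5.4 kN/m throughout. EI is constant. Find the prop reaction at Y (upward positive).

R_Y = 41.82 kN

Release the roller at Y. Primary structure: cantilever fixed at X.
Downward deflection at the released point Y due to the loads:
  clockwise couple 101 at a = 2.62: M₀a(2L − a)/(2EI) = 1043/EI
  point load 171 at a = 1.05: Pa²(3L − a)/(6EI) = 461.9/EI
  UDL 5.4: wL⁴/(8EI) = 512.8/EI
  δ_0 = 2017/EI
Flexibility coefficient — unit upward force at Y: δ_{YY} = L³/(3EI) = 48.23/EI.
The prop prevents deflection at Y: R_Y = δ_0/δ_{YY} = 2017/48.23 = 41.82 kN.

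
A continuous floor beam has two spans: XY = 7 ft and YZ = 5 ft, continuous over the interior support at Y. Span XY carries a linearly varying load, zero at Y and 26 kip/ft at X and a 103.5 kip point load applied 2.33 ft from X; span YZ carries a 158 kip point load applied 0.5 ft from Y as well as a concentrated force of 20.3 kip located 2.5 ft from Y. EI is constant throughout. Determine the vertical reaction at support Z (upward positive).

Insert a hinge at Y; M_Y is the redundant, and each span becomes simply supported.
Rotations at Y on the released spans (each span's end-slope, ×1/EI):
  span XY: triangular load, peak 26: 7w₀L³/(360EI) = 173.4/EI
  span XY: point load 103.5 at a = 2.33: Pab(L + a)/(6LEI) = 250.2/EI
  span YZ: point load 158 at a = 0.5: Pab(L + b)/(6LEI) = 112.6/EI
  span YZ: point load 20.3 at a = 2.5: Pab(L + b)/(6LEI) = 31.72/EI
  relative rotation θ_0 = (423.6 + 144.3)/EI = 567.9/EI
A unit hogging moment at Y produces rotation L₁/(3EI) + L₂/(3EI) = 4/EI.
Slope continuity at Y: θ_0 = M_Y·4/EI, so M_Y = 567.9/4 = 142 kip·ft (hogging).
Span YZ, ΣM about Z: R_Y^{YZ}·5 = 761.8 + 142, so R_Y^{YZ} = 180.7 kip and R_Z = 178.3 − 180.7 = -2.444 kip.

R_Z = -2.444 kip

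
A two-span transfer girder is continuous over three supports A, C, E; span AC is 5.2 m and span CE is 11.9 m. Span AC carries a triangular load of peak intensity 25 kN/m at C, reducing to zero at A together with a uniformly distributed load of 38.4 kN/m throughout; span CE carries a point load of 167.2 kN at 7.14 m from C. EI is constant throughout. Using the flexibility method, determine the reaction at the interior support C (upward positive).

R_C = 289 kN

Take M_C as the redundant. Released structure: two simple spans AC and CE with a hinge at C.
End slopes at the hinge C, treating each span as simply supported:
  span AC: triangular load, peak 25: w₀L³/(45EI) = 78.12/EI
  span AC: UDL 38.4: wL³/(24EI) = 225/EI
  span CE: point load 167.2 at a = 7.14: Pab(L + b)/(6LEI) = 1326/EI
  relative rotation θ_0 = (303.1 + 1326)/EI = 1629/EI
A unit hogging moment at C produces rotation L₁/(3EI) + L₂/(3EI) = 5.7/EI.
Slope continuity at C: θ_0 = M_C·5.7/EI, so M_C = 1629/5.7 = 285.8 kN·m (hogging).
Span AC, ΣM about A with M_C applied at C: R_C^{AC}·5.2 = 744.5 + 285.8, so R_C^{AC} = 198.1 kN and R_A = 264.7 − 198.1 = 66.55 kN.
Span CE, ΣM about E: R_C^{CE}·11.9 = 795.9 + 285.8, so R_C^{CE} = 90.9 kN and R_E = 167.2 − 90.9 = 76.3 kN.
R_C = 198.1 + 90.9 = 289 kN.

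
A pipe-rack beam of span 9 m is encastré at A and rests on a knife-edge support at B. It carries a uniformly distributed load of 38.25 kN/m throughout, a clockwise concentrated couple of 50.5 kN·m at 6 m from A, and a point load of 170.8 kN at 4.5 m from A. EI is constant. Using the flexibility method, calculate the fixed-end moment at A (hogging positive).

M_A = 658.7 kN·m

Release the roller at B. Primary structure: cantilever fixed at A.
Free-end deflection of the primary structure under the applied loading (downward +):
  UDL 38.25: wL⁴/(8EI) = 31370/EI
  clockwise couple 50.5 at a = 6: M₀a(2L − a)/(2EI) = 1818/EI
  point load 170.8 at a = 4.5: Pa²(3L − a)/(6EI) = 12970/EI
  δ_0 = 46158/EI
Tip deflection under a unit load at B: L³/(3EI) = 243/EI.
The prop prevents deflection at B: R_B = δ_0/δ_{BB} = 46158/243 = 190 kN.
Moment equilibrium about A: M_A = Σ(load moments about A) − R_B·L = 2368 − 190×9 = 658.7 kN·m.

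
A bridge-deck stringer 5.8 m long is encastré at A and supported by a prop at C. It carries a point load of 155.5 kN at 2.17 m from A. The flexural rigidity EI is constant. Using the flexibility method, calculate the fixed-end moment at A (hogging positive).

M_A = 171.7 kN·m

Choose R_C as the redundant. The primary structure is the cantilever fixed at A.
Primary-structure tip deflection at C by superposition:
  point load 155.5 at a = 2.17: Pa²(3L − a)/(6EI) = 1859/EI
Flexibility coefficient — unit upward force at C: δ_{CC} = L³/(3EI) = 65.04/EI.
The prop prevents deflection at C: R_C = δ_0/δ_{CC} = 1859/65.04 = 28.58 kN.
Moment equilibrium about A: M_A = Σ(load moments about A) − R_C·L = 337.4 − 28.58×5.8 = 171.7 kN·m.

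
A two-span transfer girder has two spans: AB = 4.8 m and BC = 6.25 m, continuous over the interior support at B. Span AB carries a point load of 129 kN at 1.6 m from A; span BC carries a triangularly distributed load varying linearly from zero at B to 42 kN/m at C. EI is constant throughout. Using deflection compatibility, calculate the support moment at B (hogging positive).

M_B = 93.98 kN·m

Release continuity at B by inserting a hinge; the redundant is the internal moment M_B. The primary structure is two simply-supported spans AB and BC.
End slopes at the hinge B, treating each span as simply supported:
  span AB: point load 129 at a = 1.6: Pab(L + a)/(6LEI) = 146.8/EI
  span BC: triangular load, peak 42: 7w₀L³/(360EI) = 199.4/EI
  relative rotation θ_0 = (146.8 + 199.4)/EI = 346.2/EI
A unit hogging moment at B produces rotation L₁/(3EI) + L₂/(3EI) = 3.683/EI.
Slope continuity at B: θ_0 = M_B·3.683/EI, so M_B = 346.2/3.683 = 93.98 kN·m (hogging).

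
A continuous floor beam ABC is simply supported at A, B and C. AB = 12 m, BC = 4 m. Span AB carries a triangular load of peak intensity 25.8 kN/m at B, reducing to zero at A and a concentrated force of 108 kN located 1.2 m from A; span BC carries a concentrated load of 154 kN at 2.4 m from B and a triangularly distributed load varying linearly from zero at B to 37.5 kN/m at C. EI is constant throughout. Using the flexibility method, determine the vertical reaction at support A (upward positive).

R_A = 126.4 kN

Take M_B as the redundant. Released structure: two simple spans AB and BC with a hinge at B.
Rotations at B on the released spans (each span's end-slope, ×1/EI):
  span AB: triangular load, peak 25.8: w₀L³/(45EI) = 990.7/EI
  span AB: point load 108 at a = 1.2: Pab(L + a)/(6LEI) = 256.6/EI
  span BC: point load 154 at a = 2.4: Pab(L + b)/(6LEI) = 138/EI
  span BC: triangular load, peak 37.5: 7w₀L³/(360EI) = 46.67/EI
  relative rotation θ_0 = (1247 + 184.7)/EI = 1432/EI
A unit hogging moment at B produces rotation L₁/(3EI) + L₂/(3EI) = 5.333/EI.
Compatibility: M_B·(L₁+L₂)/(3EI) = θ_0, giving M_B = 268.5 kN·m (hogging).
Span AB, ΣM about A with M_B applied at B: R_B^{AB}·12 = 1368 + 268.5, so R_B^{AB} = 136.4 kN and R_A = 262.8 − 136.4 = 126.4 kN.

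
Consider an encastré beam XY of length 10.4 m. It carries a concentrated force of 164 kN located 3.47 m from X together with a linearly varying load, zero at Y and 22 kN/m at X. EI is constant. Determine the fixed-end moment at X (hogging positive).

M_X = 371.7 kN·m

Release both end moments; the primary structure is a simply-supported span XY with redundants M_X and M_Y.
End rotations of the released simple span under the applied load (×1/EI):
  at X: point load 164 at a = 3.47: Pab(L + b)/(6LEI) = 1095/EI
  at Y: point load 164 at a = 3.47: Pab(L + a)/(6LEI) = 876.6/EI
  at X: triangular load, peak 22: w₀L³/(45EI) = 549.9/EI
  at Y: triangular load, peak 22: 7w₀L³/(360EI) = 481.2/EI
  θ_X0 = 1645/EI,  θ_Y0 = 1358/EI
Flexibility coefficients: a unit moment at one end gives L/(3EI) there and L/(6EI) at the far end, so f₁₁ = f₂₂ = 3.467/EI and f₁₂ = f₂₁ = 1.733/EI.
Compatibility — zero rotation at each built-in end:
  3.467 M_X + 1.733 M_Y = 1645
  1.733 M_X + 3.467 M_Y = 1358
Solving the pair gives M_X = 371.7 kN·m and M_Y = 205.8 kN·m (hogging).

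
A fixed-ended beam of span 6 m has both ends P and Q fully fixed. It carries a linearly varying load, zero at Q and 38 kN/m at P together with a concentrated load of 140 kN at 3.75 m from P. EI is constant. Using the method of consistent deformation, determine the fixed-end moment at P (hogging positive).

M_P = 142.2 kN·m

Release both end moments; the primary structure is a simply-supported span PQ with redundants M_P and M_Q.
End rotations of the released simple span under the applied load (×1/EI):
  at P: triangular load, peak 38: w₀L³/(45EI) = 182.4/EI
  at Q: triangular load, peak 38: 7w₀L³/(360EI) = 159.6/EI
  at P: point load 140 at a = 3.75: Pab(L + b)/(6LEI) = 270.7/EI
  at Q: point load 140 at a = 3.75: Pab(L + a)/(6LEI) = 319.9/EI
  θ_P0 = 453.1/EI,  θ_Q0 = 479.5/EI
Flexibility coefficients: a unit moment at one end gives L/(3EI) there and L/(6EI) at the far end, so f₁₁ = f₂₂ = 2/EI and f₁₂ = f₂₁ = 1/EI.
Compatibility — zero rotation at each built-in end:
  2 M_P + 1 M_Q = 453.1
  1 M_P + 2 M_Q = 479.5
Solving the pair gives M_P = 142.2 kN·m and M_Q = 168.6 kN·m (hogging).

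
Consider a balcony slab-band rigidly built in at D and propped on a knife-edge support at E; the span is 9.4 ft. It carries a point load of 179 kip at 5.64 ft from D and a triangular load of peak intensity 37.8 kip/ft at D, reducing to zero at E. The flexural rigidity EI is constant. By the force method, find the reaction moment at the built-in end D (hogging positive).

M_D = 505.3 kip·ft

Choose R_E as the redundant. The primary structure is the cantilever fixed at D.
Primary-structure tip deflection at E by superposition:
  point load 179 at a = 5.64: Pa²(3L − a)/(6EI) = 21409/EI
  triangular load, peak 37.8 at the fixed end: w₀L⁴/(30EI) = 9837/EI
  δ_0 = 31247/EI
Tip deflection under a unit load at E: L³/(3EI) = 276.9/EI.
The prop prevents deflection at E: R_E = δ_0/δ_{EE} = 31247/276.9 = 112.9 kip.
Moment equilibrium about D: M_D = Σ(load moments about D) − R_E·L = 1566 − 112.9×9.4 = 505.3 kip·ft.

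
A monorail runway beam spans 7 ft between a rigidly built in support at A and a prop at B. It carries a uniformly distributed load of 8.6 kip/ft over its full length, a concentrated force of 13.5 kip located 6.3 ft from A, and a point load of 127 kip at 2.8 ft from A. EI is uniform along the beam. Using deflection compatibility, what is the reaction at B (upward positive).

Choose R_B as the redundant. The primary structure is the cantilever fixed at A.
Free-end deflection of the primary structure under the applied loading (downward +):
  UDL 8.6: wL⁴/(8EI) = 2581/EI
  point load 13.5 at a = 6.3: Pa²(3L − a)/(6EI) = 1313/EI
  point load 127 at a = 2.8: Pa²(3L − a)/(6EI) = 3020/EI
  δ_0 = 6914/EI
Tip deflection under a unit load at B: L³/(3EI) = 114.3/EI.
Compatibility at B: δ_0 − R_B·δ_{BB} = 0, so R_B = 6914/114.3 = 60.47 kip.

R_B = 60.47 kip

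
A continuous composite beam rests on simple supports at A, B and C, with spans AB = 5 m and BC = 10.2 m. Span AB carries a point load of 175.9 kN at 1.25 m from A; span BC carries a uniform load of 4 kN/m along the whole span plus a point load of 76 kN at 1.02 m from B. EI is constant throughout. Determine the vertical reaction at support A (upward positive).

Take M_B as the redundant. Released structure: two simple spans AB and BC with a hinge at B.
Discontinuity in slope at B on the released structure — sum the simple-span end rotations:
  span AB: point load 175.9 at a = 1.25: Pab(L + a)/(6LEI) = 171.8/EI
  span BC: UDL 4: wL³/(24EI) = 176.9/EI
  span BC: point load 76 at a = 1.02: Pab(L + b)/(6LEI) = 225.4/EI
  relative rotation θ_0 = (171.8 + 402.2)/EI = 574/EI
A unit hogging moment at B produces rotation L₁/(3EI) + L₂/(3EI) = 5.067/EI.
Compatibility: M_B·(L₁+L₂)/(3EI) = θ_0, giving M_B = 113.3 kN·m (hogging).
Span AB, ΣM about A with M_B applied at B: R_B^{AB}·5 = 219.9 + 113.3, so R_B^{AB} = 66.63 kN and R_A = 175.9 − 66.63 = 109.3 kN.

R_A = 109.3 kN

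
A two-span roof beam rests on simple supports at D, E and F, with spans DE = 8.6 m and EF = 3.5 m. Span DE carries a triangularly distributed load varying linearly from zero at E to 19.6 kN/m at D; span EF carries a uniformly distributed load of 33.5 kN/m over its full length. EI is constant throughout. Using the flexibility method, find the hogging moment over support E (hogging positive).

Take M_E as the redundant. Released structure: two simple spans DE and EF with a hinge at E.
Discontinuity in slope at E on the released structure — sum the simple-span end rotations:
  span DE: triangular load, peak 19.6: 7w₀L³/(360EI) = 242.4/EI
  span EF: UDL 33.5: wL³/(24EI) = 59.85/EI
  relative rotation θ_0 = (242.4 + 59.85)/EI = 302.3/EI
A unit hogging moment at E produces rotation L₁/(3EI) + L₂/(3EI) = 4.033/EI.
Slope continuity at E: θ_0 = M_E·4.033/EI, so M_E = 302.3/4.033 = 74.94 kN·m (hogging).

M_E = 74.94 kN·m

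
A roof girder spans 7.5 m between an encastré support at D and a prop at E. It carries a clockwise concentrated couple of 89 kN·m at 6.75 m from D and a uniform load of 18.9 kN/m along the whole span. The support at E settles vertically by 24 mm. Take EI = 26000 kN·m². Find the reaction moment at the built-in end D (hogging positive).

Take the reaction at E as the redundant and release it; the primary structure is a cantilever fixed at D.
Deflection at E on the released cantilever, summing each load's contribution:
  clockwise couple 89 at a = 6.75: M₀a(2L − a)/(2EI) = 2478/EI
  UDL 18.9: wL⁴/(8EI) = 7475/EI
  δ_0 = 9953/EI
Tip deflection under a unit load at E: L³/(3EI) = 140.6/EI.
With EI = 26000 kN·m²: δ_0 = 0.38282 m and δ_{EE} = 0.005409 m/kN.
Compatibility — the beam at E must follow the support down by 0.024 m: δ_0 − R_E·δ_{EE} = 0.024, so R_E = (0.38282 − 0.024)/0.005409 = 66.34 kN.
Moment equilibrium about D: M_D = Σ(load moments about D) − R_E·L = 620.6 − 66.34×7.5 = 123 kN·m.

M_D = 123 kN·m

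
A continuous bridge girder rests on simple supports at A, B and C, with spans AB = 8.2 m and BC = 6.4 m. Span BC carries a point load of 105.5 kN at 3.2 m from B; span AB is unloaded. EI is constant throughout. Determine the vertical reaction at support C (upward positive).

R_C = 44.08 kN

Release continuity at B by inserting a hinge; the redundant is the internal moment M_B. The primary structure is two simply-supported spans AB and BC.
Rotations at B on the released spans (each span's end-slope, ×1/EI):
  span BC: point load 105.5 at a = 3.2: Pab(L + b)/(6LEI) = 270.1/EI
  relative rotation θ_0 = (0 + 270.1)/EI = 270.1/EI
A unit hogging moment at B produces rotation L₁/(3EI) + L₂/(3EI) = 4.867/EI.
Slope continuity at B: θ_0 = M_B·4.867/EI, so M_B = 270.1/4.867 = 55.5 kN·m (hogging).
Span BC, ΣM about C: R_B^{BC}·6.4 = 337.6 + 55.5, so R_B^{BC} = 61.42 kN and R_C = 105.5 − 61.42 = 44.08 kN.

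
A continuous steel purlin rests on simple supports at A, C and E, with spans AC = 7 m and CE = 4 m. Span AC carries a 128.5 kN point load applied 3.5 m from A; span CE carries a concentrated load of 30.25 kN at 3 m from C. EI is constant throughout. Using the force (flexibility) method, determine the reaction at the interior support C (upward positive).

Take M_C as the redundant. Released structure: two simple spans AC and CE with a hinge at C.
End slopes at the hinge C, treating each span as simply supported:
  span AC: point load 128.5 at a = 3.5: Pab(L + a)/(6LEI) = 393.5/EI
  span CE: point load 30.25 at a = 3: Pab(L + b)/(6LEI) = 18.91/EI
  relative rotation θ_0 = (393.5 + 18.91)/EI = 412.4/EI
A unit hogging moment at C produces rotation L₁/(3EI) + L₂/(3EI) = 3.667/EI.
Slope continuity at C: θ_0 = M_C·3.667/EI, so M_C = 412.4/3.667 = 112.5 kN·m (hogging).
Span AC, ΣM about A with M_C applied at C: R_C^{AC}·7 = 449.8 + 112.5, so R_C^{AC} = 80.32 kN and R_A = 128.5 − 80.32 = 48.18 kN.
Span CE, ΣM about E: R_C^{CE}·4 = 30.25 + 112.5, so R_C^{CE} = 35.68 kN and R_E = 30.25 − 35.68 = -5.433 kN.
R_C = 80.32 + 35.68 = 116 kN.

R_C = 116 kN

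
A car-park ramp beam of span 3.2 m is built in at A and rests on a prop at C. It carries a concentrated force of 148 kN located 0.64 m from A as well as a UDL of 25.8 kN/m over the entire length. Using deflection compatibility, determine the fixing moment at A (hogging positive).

M_A = 101.2 kN·m

Release the roller at C. Primary structure: cantilever fixed at A.
Deflection at C on the released cantilever, summing each load's contribution:
  point load 148 at a = 0.64: Pa²(3L − a)/(6EI) = 90.53/EI
  UDL 25.8: wL⁴/(8EI) = 338.2/EI
  δ_0 = 428.7/EI
Tip deflection under a unit load at C: L³/(3EI) = 10.92/EI.
Compatibility at C: δ_0 − R_C·δ_{CC} = 0, so R_C = 428.7/10.92 = 39.25 kN.
Moment equilibrium about A: M_A = Σ(load moments about A) − R_C·L = 226.8 − 39.25×3.2 = 101.2 kN·m.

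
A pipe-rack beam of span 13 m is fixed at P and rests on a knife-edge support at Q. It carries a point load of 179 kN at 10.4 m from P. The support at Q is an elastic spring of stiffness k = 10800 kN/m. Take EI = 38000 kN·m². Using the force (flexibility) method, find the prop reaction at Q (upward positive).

Take the reaction at Q as the redundant and release it; the primary structure is a cantilever fixed at P.
Deflection at Q on the released cantilever, summing each load's contribution:
  point load 179 at a = 10.4: Pa²(3L − a)/(6EI) = 92286/EI
Flexibility coefficient — unit upward force at Q: δ_{QQ} = L³/(3EI) = 732.3/EI.
With EI = 38000 kN·m²: δ_0 = 2.4286 m and δ_{QQ} = 0.019272 m/kN.
Compatibility — the spring shortens by R_Q/k under the reaction it provides: δ_0 − R_Q·δ_{QQ} = R_Q/k. With 1/k = 0.000093 m/kN, R_Q = δ_0 / (δ_{QQ} + 1/k) = 2.4286 / (0.019272 + 0.000093) = 125.4 kN.

R_Q = 125.4 kN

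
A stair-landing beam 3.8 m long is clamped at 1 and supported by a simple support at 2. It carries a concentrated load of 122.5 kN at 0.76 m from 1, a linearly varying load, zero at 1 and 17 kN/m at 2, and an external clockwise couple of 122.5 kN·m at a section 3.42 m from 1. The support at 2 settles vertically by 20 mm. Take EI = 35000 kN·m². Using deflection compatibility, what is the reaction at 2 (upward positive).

Release the roller at 2. Primary structure: cantilever fixed at 1.
Deflection at 2 on the released cantilever, summing each load's contribution:
  point load 122.5 at a = 0.76: Pa²(3L − a)/(6EI) = 125.5/EI
  triangular load, peak 17 at the free end: 11w₀L⁴/(120EI) = 324.9/EI
  clockwise couple 122.5 at a = 3.42: M₀a(2L − a)/(2EI) = 875.6/EI
  δ_0 = 1326/EI
Flexibility coefficient — unit upward force at 2: δ_{22} = L³/(3EI) = 18.29/EI.
With EI = 35000 kN·m²: δ_0 = 0.037886 m and δ_{22} = 0.000523 m/kN.
Compatibility — the beam at 2 must follow the support down by 0.02 m: δ_0 − R_2·δ_{22} = 0.02, so R_2 = (0.037886 − 0.02)/0.000523 = 34.23 kN.

R_2 = 34.23 kN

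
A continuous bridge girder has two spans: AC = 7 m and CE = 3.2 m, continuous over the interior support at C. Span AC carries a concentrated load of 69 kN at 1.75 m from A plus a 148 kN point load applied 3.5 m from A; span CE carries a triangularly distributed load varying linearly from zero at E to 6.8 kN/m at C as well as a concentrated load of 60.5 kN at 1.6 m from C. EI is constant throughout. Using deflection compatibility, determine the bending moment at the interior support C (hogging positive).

M_C = 185 kN·m

Insert a hinge at C; M_C is the redundant, and each span becomes simply supported.
End slopes at the hinge C, treating each span as simply supported:
  span AC: point load 69 at a = 1.75: Pab(L + a)/(6LEI) = 132.1/EI
  span AC: point load 148 at a = 3.5: Pab(L + a)/(6LEI) = 453.2/EI
  span CE: triangular load, peak 6.8: w₀L³/(45EI) = 4.952/EI
  span CE: point load 60.5 at a = 1.6: Pab(L + b)/(6LEI) = 38.72/EI
  relative rotation θ_0 = (585.3 + 43.67)/EI = 629/EI
A unit hogging moment at C produces rotation L₁/(3EI) + L₂/(3EI) = 3.4/EI.
Slope continuity at C: θ_0 = M_C·3.4/EI, so M_C = 629/3.4 = 185 kN·m (hogging).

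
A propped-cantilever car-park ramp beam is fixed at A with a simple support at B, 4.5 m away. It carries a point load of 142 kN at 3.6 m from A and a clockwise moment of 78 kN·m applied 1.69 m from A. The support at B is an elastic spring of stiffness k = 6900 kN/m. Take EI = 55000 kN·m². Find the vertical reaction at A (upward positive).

R_A = 50.25 kN

Release the roller at B. Primary structure: cantilever fixed at A.
Downward deflection at the released point B due to the loads:
  point load 142 at a = 3.6: Pa²(3L − a)/(6EI) = 3037/EI
  clockwise couple 78 at a = 1.69: M₀a(2L − a)/(2EI) = 481.8/EI
  δ_0 = 3518/EI
Tip deflection under a unit load at B: L³/(3EI) = 30.38/EI.
With EI = 55000 kN·m²: δ_0 = 0.06397 m and δ_{BB} = 0.000552 m/kN.
Compatibility — the spring shortens by R_B/k under the reaction it provides: δ_0 − R_B·δ_{BB} = R_B/k. With 1/k = 0.000145 m/kN, R_B = δ_0 / (δ_{BB} + 1/k) = 0.06397 / (0.000552 + 0.000145) = 91.75 kN.
Vertical equilibrium: R_A = ΣP − R_B = 142 − 91.75 = 50.25 kN.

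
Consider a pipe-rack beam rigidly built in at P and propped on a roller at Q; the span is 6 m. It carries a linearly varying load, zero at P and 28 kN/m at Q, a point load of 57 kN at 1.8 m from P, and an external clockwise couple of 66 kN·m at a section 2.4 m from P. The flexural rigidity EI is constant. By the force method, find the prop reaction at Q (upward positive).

R_Q = 63.69 kN

Remove the prop at Q; the released (primary) structure is a cantilever built in at P.
Free-end deflection of the primary structure under the applied loading (downward +):
  triangular load, peak 28 at the free end: 11w₀L⁴/(120EI) = 3326/EI
  point load 57 at a = 1.8: Pa²(3L − a)/(6EI) = 498.6/EI
  clockwise couple 66 at a = 2.4: M₀a(2L − a)/(2EI) = 760.3/EI
  δ_0 = 4585/EI
Tip deflection under a unit load at Q: L³/(3EI) = 72/EI.
The prop prevents deflection at Q: R_Q = δ_0/δ_{QQ} = 4585/72 = 63.69 kN.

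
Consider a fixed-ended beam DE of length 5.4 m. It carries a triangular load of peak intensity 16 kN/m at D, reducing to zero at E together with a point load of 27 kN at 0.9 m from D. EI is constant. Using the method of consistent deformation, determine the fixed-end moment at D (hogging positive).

M_D = 40.2 kN·m

Release both end moments; the primary structure is a simply-supported span DE with redundants M_D and M_E.
On the primary (simply-supported) span, the end slopes from the loading are:
  at D: triangular load, peak 16: w₀L³/(45EI) = 55.99/EI
  at E: triangular load, peak 16: 7w₀L³/(360EI) = 48.99/EI
  at D: point load 27 at a = 0.9: Pab(L + b)/(6LEI) = 33.41/EI
  at E: point load 27 at a = 0.9: Pab(L + a)/(6LEI) = 21.26/EI
  θ_D0 = 89.4/EI,  θ_E0 = 70.25/EI
Flexibility coefficients: a unit moment at one end gives L/(3EI) there and L/(6EI) at the far end, so f₁₁ = f₂₂ = 1.8/EI and f₁₂ = f₂₁ = 0.9/EI.
Compatibility — zero rotation at each built-in end:
  1.8 M_D + 0.9 M_E = 89.4
  0.9 M_D + 1.8 M_E = 70.25
Solving the pair gives M_D = 40.2 kN·m and M_E = 18.93 kN·m (hogging).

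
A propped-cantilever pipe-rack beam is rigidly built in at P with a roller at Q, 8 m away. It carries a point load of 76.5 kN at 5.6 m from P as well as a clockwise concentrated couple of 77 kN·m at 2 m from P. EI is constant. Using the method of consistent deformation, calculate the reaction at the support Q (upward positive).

R_Q = 49.42 kN

Take the reaction at Q as the redundant and release it; the primary structure is a cantilever fixed at P.
Free-end deflection of the primary structure under the applied loading (downward +):
  point load 76.5 at a = 5.6: Pa²(3L − a)/(6EI) = 7357/EI
  clockwise couple 77 at a = 2: M₀a(2L − a)/(2EI) = 1078/EI
  δ_0 = 8435/EI
Tip deflection under a unit load at Q: L³/(3EI) = 170.7/EI.
Compatibility at Q: δ_0 − R_Q·δ_{QQ} = 0, so R_Q = 8435/170.7 = 49.42 kN.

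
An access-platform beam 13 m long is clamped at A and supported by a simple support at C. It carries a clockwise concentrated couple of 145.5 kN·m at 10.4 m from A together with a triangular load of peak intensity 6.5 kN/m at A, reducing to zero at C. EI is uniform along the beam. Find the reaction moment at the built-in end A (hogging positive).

Take the reaction at C as the redundant and release it; the primary structure is a cantilever fixed at A.
Deflection at C on the released cantilever, summing each load's contribution:
  clockwise couple 145.5 at a = 10.4: M₀a(2L − a)/(2EI) = 11803/EI
  triangular load, peak 6.5 at the fixed end: w₀L⁴/(30EI) = 6188/EI
  δ_0 = 17991/EI
Tip deflection under a unit load at C: L³/(3EI) = 732.3/EI.
Compatibility at C: δ_0 − R_C·δ_{CC} = 0, so R_C = 17991/732.3 = 24.57 kN.
Moment equilibrium about A: M_A = Σ(load moments about A) − R_C·L = 328.6 − 24.57×13 = 9.213 kN·m.

M_A = 9.213 kN·m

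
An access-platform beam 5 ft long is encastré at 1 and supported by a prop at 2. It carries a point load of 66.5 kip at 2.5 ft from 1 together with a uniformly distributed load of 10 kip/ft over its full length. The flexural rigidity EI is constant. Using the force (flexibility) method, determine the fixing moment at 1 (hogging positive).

M_1 = 93.59 kip·ft

Choose R_2 as the redundant. The primary structure is the cantilever fixed at 1.
Deflection at 2 on the released cantilever, summing each load's contribution:
  point load 66.5 at a = 2.5: Pa²(3L − a)/(6EI) = 865.9/EI
  UDL 10: wL⁴/(8EI) = 781.2/EI
  δ_0 = 1647/EI
Tip deflection under a unit load at 2: L³/(3EI) = 41.67/EI.
The prop prevents deflection at 2: R_2 = δ_0/δ_{22} = 1647/41.67 = 39.53 kip.
Moment equilibrium about 1: M_1 = Σ(load moments about 1) − R_2·L = 291.2 − 39.53×5 = 93.59 kip·ft.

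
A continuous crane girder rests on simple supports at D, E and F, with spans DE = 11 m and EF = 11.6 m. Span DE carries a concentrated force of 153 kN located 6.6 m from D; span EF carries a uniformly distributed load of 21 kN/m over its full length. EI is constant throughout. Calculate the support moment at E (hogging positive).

Release continuity at E by inserting a hinge; the redundant is the internal moment M_E. The primary structure is two simply-supported spans DE and EF.
Discontinuity in slope at E on the released structure — sum the simple-span end rotations:
  span DE: point load 153 at a = 6.6: Pab(L + a)/(6LEI) = 1185/EI
  span EF: UDL 21: wL³/(24EI) = 1366/EI
  relative rotation θ_0 = (1185 + 1366)/EI = 2551/EI
A unit hogging moment at E produces rotation L₁/(3EI) + L₂/(3EI) = 7.533/EI.
Compatibility: M_E·(L₁+L₂)/(3EI) = θ_0, giving M_E = 338.6 kN·m (hogging).

M_E = 338.6 kN·m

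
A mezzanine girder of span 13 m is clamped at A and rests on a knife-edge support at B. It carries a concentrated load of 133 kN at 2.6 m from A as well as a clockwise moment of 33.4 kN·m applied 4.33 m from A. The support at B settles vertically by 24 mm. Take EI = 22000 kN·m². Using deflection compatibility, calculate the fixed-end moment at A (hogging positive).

Release the roller at B. Primary structure: cantilever fixed at A.
Free-end deflection of the primary structure under the applied loading (downward +):
  point load 133 at a = 2.6: Pa²(3L − a)/(6EI) = 5454/EI
  clockwise couple 33.4 at a = 4.33: M₀a(2L − a)/(2EI) = 1567/EI
  δ_0 = 7021/EI
Tip deflection under a unit load at B: L³/(3EI) = 732.3/EI.
With EI = 22000 kN·m²: δ_0 = 0.31915 m and δ_{BB} = 0.033288 m/kN.
Compatibility — the beam at B must follow the support down by 0.024 m: δ_0 − R_B·δ_{BB} = 0.024, so R_B = (0.31915 − 0.024)/0.033288 = 8.867 kN.
Moment equilibrium about A: M_A = Σ(load moments about A) − R_B·L = 379.2 − 8.867×13 = 263.9 kN·m.

M_A = 263.9 kN·m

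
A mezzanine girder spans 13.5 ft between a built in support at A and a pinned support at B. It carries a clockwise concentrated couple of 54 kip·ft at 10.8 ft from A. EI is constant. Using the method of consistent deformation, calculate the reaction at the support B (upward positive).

Take the reaction at B as the redundant and release it; the primary structure is a cantilever fixed at A.
Deflection at B on the released cantilever, summing each load's contribution:
  clockwise couple 54 at a = 10.8: M₀a(2L − a)/(2EI) = 4724/EI
Flexibility coefficient — unit upward force at B: δ_{BB} = L³/(3EI) = 820.1/EI.
Compatibility at B: δ_0 − R_B·δ_{BB} = 0, so R_B = 4724/820.1 = 5.76 kip.

R_B = 5.76 kip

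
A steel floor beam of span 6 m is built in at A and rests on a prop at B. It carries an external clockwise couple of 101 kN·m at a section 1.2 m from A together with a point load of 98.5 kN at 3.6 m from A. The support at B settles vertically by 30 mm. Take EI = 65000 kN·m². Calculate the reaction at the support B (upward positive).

R_B = 24.56 kN

Release the roller at B. Primary structure: cantilever fixed at A.
Primary-structure tip deflection at B by superposition:
  clockwise couple 101 at a = 1.2: M₀a(2L − a)/(2EI) = 654.5/EI
  point load 98.5 at a = 3.6: Pa²(3L − a)/(6EI) = 3064/EI
  δ_0 = 3718/EI
Tip deflection under a unit load at B: L³/(3EI) = 72/EI.
With EI = 65000 kN·m²: δ_0 = 0.057203 m and δ_{BB} = 0.001108 m/kN.
Compatibility — the beam at B must follow the support down by 0.03 m: δ_0 − R_B·δ_{BB} = 0.03, so R_B = (0.057203 − 0.03)/0.001108 = 24.56 kN.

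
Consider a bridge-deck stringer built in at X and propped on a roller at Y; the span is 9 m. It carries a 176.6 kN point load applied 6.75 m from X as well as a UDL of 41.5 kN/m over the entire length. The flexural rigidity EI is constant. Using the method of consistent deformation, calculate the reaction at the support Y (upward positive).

R_Y = 251.8 kN

Release the roller at Y. Primary structure: cantilever fixed at X.
Deflection at Y on the released cantilever, summing each load's contribution:
  point load 176.6 at a = 6.75: Pa²(3L − a)/(6EI) = 27156/EI
  UDL 41.5: wL⁴/(8EI) = 34035/EI
  δ_0 = 61192/EI
Flexibility coefficient — unit upward force at Y: δ_{YY} = L³/(3EI) = 243/EI.
The prop prevents deflection at Y: R_Y = δ_0/δ_{YY} = 61192/243 = 251.8 kN.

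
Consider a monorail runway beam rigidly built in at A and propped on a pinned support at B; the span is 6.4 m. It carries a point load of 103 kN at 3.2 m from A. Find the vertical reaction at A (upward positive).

R_A = 70.81 kN

Remove the prop at B; the released (primary) structure is a cantilever built in at A.
Deflection at B on the released cantilever, summing each load's contribution:
  point load 103 at a = 3.2: Pa²(3L − a)/(6EI) = 2813/EI
Flexibility coefficient — unit upward force at B: δ_{BB} = L³/(3EI) = 87.38/EI.
Compatibility at B: δ_0 − R_B·δ_{BB} = 0, so R_B = 2813/87.38 = 32.19 kN.
Vertical equilibrium: R_A = ΣP − R_B = 103 − 32.19 = 70.81 kN.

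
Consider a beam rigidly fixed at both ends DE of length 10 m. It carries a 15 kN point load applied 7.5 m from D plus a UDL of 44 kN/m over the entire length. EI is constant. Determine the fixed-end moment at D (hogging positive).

M_D = 373.7 kN·m

Take the two fixed-end moments M_D, M_E as redundants; the released structure is the simple span DE.
Simple-span end rotations at D and E under the given loads:
  at D: point load 15 at a = 7.5: Pab(L + b)/(6LEI) = 58.59/EI
  at E: point load 15 at a = 7.5: Pab(L + a)/(6LEI) = 82.03/EI
  at D: UDL 44: wL³/(24EI) = 1833/EI
  at E: UDL 44: wL³/(24EI) = 1833/EI
  θ_D0 = 1892/EI,  θ_E0 = 1915/EI
Flexibility coefficients: a unit moment at one end gives L/(3EI) there and L/(6EI) at the far end, so f₁₁ = f₂₂ = 3.333/EI and f₁₂ = f₂₁ = 1.667/EI.
Compatibility — zero rotation at each built-in end:
  3.333 M_D + 1.667 M_E = 1892
  1.667 M_D + 3.333 M_E = 1915
Solving the pair gives M_D = 373.7 kN·m and M_E = 387.8 kN·m (hogging).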